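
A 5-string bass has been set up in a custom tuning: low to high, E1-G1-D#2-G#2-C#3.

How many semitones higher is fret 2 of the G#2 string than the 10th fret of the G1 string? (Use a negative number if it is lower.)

5 semitones

G#2 at fret 2 → A#2 (MIDI 46); G1 at fret 10 → F2 (MIDI 41).
46 − 41 = 5, so the two pitches are 5 semitones apart.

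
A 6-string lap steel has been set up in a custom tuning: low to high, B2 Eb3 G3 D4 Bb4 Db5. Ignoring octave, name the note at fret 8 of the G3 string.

Each fret is one semitone, so G3 + 8 = Eb.

Eb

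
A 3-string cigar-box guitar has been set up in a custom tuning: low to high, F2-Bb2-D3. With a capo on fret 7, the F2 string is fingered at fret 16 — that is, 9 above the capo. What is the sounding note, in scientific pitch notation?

A3

The capo raises the open F2 by 7 semitones to C3; fretting 9 more gives F2 + 7 + 9 = F2 + 16 semitones = A3.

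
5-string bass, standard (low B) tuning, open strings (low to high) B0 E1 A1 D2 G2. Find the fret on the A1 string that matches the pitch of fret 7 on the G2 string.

G2 at fret 7 is G2 + 7 semitones = D3.
The open A1 string is 10 semitones below the open G2, so the same pitch on the A1 string lies at fret 7 + 10 = 17.

17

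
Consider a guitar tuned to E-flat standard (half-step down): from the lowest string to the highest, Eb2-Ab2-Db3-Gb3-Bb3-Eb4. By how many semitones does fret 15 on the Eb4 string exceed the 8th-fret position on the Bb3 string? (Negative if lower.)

Eb4 at fret 15 → Gb5 (MIDI 78); Bb3 at fret 8 → Gb4 (MIDI 66).
78 − 66 = 12, so the two pitches are 12 semitones apart.

12 semitones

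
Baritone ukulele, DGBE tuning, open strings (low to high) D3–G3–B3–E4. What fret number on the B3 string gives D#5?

D#5 is 16 semitones above the open B3 (B–C–C#–D–…–C#–D–D#), so it sits at fret 16.

16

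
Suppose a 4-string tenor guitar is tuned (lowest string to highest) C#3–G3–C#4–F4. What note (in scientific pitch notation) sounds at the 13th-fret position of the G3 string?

G#4

G3 is MIDI 55. Adding 13 gives 68, which is G#4.
(Equivalently spelled Ab4.)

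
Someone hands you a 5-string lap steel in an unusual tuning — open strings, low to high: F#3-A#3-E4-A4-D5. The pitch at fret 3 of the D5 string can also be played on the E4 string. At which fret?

13

D5 at fret 3 is D5 + 3 semitones = F5.
The open E4 string is 10 semitones below the open D5, so the same pitch on the E4 string lies at fret 3 + 10 = 13.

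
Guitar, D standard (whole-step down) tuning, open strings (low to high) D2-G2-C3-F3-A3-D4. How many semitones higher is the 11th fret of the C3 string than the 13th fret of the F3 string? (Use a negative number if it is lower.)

-7 semitones

C3 at fret 11 → B3 (MIDI 59); F3 at fret 13 → F♯4 (MIDI 66).
59 − 66 = -7, so the two pitches are 7 semitones apart.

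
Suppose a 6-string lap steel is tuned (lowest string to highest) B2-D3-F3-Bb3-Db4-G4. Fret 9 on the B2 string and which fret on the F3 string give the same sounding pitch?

Fret 9 on B2 is MIDI 47 + 9 = 56 (Ab3). On the F3 string (open MIDI 53), that pitch is 56 − 53 = fret 3.

3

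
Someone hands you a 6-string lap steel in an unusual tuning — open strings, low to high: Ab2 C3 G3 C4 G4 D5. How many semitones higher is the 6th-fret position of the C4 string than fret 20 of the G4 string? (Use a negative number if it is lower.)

-21 semitones

C4 at fret 6 → Gb4 (MIDI 66); G4 at fret 20 → Eb6 (MIDI 87).
66 − 87 = -21, so the two pitches are 21 semitones apart.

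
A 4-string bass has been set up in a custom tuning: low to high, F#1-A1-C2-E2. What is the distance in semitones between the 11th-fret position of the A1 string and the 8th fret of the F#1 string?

6 semitones

A1 at fret 11 → G#2 (MIDI 44); F#1 at fret 8 → D2 (MIDI 38).
44 − 38 = 6, so the two pitches are 6 semitones apart, with G#2 the higher.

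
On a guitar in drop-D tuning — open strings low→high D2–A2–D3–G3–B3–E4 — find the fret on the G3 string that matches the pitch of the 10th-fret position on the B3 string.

B3 at fret 10 is B3 + 10 semitones = A4.
The open G3 string is 4 semitones below the open B3, so the same pitch on the G3 string lies at fret 10 + 4 = 14.

14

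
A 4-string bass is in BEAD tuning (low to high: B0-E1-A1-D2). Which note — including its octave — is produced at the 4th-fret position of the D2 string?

The open D2 string plus 4 semitones: D–D#–E–F–F#.
No B→C boundary is crossed, so the octave stays at 2.
(Equivalently spelled Gb2.)

F#2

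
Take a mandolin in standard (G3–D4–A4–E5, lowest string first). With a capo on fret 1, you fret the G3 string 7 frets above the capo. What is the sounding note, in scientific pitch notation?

D#4

The capo raises the open G3 by 1 semitone to G#3; fretting 7 more gives G3 + 1 + 7 = G3 + 8 semitones = D#4.
(Also written Eb.)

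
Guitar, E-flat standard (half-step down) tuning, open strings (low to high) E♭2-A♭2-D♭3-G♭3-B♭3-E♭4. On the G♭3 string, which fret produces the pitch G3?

1

G3 is 1 semitone above the open G♭3 (Gb–G), so it sits at fret 1.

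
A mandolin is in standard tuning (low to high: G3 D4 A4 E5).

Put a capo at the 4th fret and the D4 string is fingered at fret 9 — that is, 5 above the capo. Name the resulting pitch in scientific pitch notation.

B4

The capo raises the open D4 by 4 semitones to F#4; fretting 5 more gives D4 + 4 + 5 = D4 + 9 semitones = B4.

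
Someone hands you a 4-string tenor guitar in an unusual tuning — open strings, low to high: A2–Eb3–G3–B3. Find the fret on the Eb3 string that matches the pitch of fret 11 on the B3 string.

B3 at fret 11 is B3 + 11 semitones = Bb4.
The open Eb3 string is 8 semitones below the open B3, so the same pitch on the Eb3 string lies at fret 11 + 8 = 19.

19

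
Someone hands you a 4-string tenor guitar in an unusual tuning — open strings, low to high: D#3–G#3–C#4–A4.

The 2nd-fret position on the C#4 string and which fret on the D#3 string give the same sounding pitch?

C#4 at fret 2 is C#4 + 2 semitones = D#4.
The open D#3 string is 10 semitones below the open C#4, so the same pitch on the D#3 string lies at fret 2 + 10 = 12.

12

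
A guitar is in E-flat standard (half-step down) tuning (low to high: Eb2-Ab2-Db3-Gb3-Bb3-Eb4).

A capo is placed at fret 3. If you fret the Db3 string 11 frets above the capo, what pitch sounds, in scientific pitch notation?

The capo raises the open Db3 by 3 semitones to E3; fretting 11 more gives Db3 + 3 + 11 = Db3 + 14 semitones = Eb4.
(Also written D#.)

Eb4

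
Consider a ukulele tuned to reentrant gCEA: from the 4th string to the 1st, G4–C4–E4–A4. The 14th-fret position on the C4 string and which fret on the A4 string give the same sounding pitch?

5

Fret 14 on C4 is MIDI 60 + 14 = 74 (D5). On the A4 string (open MIDI 69), that pitch is 74 − 69 = fret 5.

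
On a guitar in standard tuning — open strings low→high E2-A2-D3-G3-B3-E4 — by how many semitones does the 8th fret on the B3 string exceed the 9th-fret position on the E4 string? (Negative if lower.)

-6 semitones

B3 at fret 8 → G4 (MIDI 67); E4 at fret 9 → C#5 (MIDI 73).
67 − 73 = -6, so the two pitches are 6 semitones apart.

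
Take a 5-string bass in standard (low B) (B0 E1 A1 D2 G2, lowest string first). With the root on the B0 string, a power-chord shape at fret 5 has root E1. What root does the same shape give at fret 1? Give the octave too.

Moving from fret 5 to fret 1 shifts the root by -4 semitones.
E1 down 4 semitones is C1.

C1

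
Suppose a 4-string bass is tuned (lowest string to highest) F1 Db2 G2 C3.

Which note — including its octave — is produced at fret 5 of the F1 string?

Bb1

F1 is MIDI 29. Adding 5 gives 34, which is Bb1.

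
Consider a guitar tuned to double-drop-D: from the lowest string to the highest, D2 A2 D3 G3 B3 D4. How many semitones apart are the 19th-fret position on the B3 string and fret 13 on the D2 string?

27 semitones

B3 at fret 19 → F#5 (MIDI 78); D2 at fret 13 → D#3 (MIDI 51).
78 − 51 = 27, so the two pitches are 27 semitones apart, with F#5 the higher.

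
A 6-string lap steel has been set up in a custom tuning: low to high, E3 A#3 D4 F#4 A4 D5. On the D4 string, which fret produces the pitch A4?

A4 is 7 semitones above the open D4 (D–D#–E–F–F#–G–G#–A), so it sits at fret 7.

7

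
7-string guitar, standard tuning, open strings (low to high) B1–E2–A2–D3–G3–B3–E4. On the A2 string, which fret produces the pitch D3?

D3 is 5 semitones above the open A2 (A–A#–B–C–C#–D), so it sits at fret 5.

5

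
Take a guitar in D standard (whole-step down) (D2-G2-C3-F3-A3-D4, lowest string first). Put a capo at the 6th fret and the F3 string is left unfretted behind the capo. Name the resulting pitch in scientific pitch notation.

The capo raises the open F3 by 6 semitones to B3; fretting 0 more gives F3 + 6 + 0 = F3 + 6 semitones = B3.

B3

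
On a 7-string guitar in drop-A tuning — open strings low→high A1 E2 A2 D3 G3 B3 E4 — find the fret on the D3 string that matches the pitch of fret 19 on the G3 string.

G3 at fret 19 is G3 + 19 semitones = D5.
The open D3 string is 5 semitones below the open G3, so the same pitch on the D3 string lies at fret 19 + 5 = 24.

24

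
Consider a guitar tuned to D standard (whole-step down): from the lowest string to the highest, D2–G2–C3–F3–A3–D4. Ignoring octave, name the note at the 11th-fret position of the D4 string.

Each fret is one semitone, so D4 + 11 = C#.
(Equivalently spelled Db.)

C#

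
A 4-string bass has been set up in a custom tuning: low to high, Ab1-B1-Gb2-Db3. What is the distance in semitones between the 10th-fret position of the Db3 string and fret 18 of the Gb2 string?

Db3 at fret 10 → B3 (MIDI 59); Gb2 at fret 18 → C4 (MIDI 60).
59 − 60 = -1, so the two pitches are 1 semitone apart, with C4 the higher.

1 semitone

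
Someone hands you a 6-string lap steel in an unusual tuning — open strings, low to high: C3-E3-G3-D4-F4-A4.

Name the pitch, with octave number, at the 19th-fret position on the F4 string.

The open F4 string plus 19 semitones: F–Gb–G–Ab–…–Bb–B–C.
The walk passes from B into C 2 times, so the octave number goes from 4 to 6.

C6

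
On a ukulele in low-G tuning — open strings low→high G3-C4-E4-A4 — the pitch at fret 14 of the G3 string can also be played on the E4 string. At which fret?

Fret 14 on G3 is MIDI 55 + 14 = 69 (A4). On the E4 string (open MIDI 64), that pitch is 69 − 64 = fret 5.

5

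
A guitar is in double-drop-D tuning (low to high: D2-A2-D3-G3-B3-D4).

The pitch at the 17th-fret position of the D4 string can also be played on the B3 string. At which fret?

D4 at fret 17 is D4 + 17 semitones = G5.
The open B3 string is 3 semitones below the open D4, so the same pitch on the B3 string lies at fret 17 + 3 = 20.

20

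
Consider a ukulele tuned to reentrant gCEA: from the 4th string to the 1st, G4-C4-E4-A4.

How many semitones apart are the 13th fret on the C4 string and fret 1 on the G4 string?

C4 at fret 13 → C♯5 (MIDI 73); G4 at fret 1 → G♯4 (MIDI 68).
73 − 68 = 5, so the two pitches are 5 semitones apart, with C♯5 the higher.

5 semitones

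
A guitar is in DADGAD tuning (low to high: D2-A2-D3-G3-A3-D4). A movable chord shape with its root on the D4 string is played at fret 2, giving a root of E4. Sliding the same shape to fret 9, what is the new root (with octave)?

B4

Moving from fret 2 to fret 9 shifts the root by 7 semitones.
E4 up 7 semitones is B4.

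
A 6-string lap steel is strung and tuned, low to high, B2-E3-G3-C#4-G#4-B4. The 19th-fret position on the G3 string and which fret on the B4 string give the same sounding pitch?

Fret 19 on G3 is MIDI 55 + 19 = 74 (D5). On the B4 string (open MIDI 71), that pitch is 74 − 71 = fret 3.

3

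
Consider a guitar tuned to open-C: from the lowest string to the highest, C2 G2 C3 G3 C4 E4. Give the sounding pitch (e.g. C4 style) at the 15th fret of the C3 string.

D#4

C3 is MIDI 48. Adding 15 gives 63, which is D#4.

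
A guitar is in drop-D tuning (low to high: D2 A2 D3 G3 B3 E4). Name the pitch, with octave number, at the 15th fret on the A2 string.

A2 is MIDI 45. Adding 15 gives 60, which is C4.

C4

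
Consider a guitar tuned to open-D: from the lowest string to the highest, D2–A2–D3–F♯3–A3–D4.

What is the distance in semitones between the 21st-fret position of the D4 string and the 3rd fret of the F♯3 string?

26 semitones

D4 at fret 21 → B5 (MIDI 83); F♯3 at fret 3 → A3 (MIDI 57).
83 − 57 = 26, so the two pitches are 26 semitones apart, with B5 the higher.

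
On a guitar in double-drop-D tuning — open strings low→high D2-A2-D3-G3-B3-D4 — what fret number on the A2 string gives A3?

12

A3 is 12 semitones above the open A2 (A–A#–B–C–…–G–G#–A), so it sits at fret 12.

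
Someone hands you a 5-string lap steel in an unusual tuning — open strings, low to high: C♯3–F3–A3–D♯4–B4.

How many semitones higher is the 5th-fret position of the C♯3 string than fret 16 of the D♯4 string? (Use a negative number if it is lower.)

C♯3 at fret 5 → F♯3 (MIDI 54); D♯4 at fret 16 → G5 (MIDI 79).
54 − 79 = -25, so the two pitches are 25 semitones apart.

-25 semitones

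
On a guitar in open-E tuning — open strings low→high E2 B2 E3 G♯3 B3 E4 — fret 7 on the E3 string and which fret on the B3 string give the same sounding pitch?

0

E3 at fret 7 is E3 + 7 semitones = B3.
The open B3 string is 7 semitones above the open E3, so the same pitch on the B3 string lies at fret 7 − 7 = 0.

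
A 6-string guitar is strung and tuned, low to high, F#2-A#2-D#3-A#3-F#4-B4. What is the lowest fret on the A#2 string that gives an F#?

From A#2, count semitones up the chromatic scale until reaching F#: A#–B–C–C#–D–D#–E–F–F# — 8 steps.

8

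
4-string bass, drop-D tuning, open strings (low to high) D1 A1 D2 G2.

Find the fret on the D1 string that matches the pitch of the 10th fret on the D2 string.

D2 at fret 10 is D2 + 10 semitones = C3.
The open D1 string is 12 semitones below the open D2, so the same pitch on the D1 string lies at fret 10 + 12 = 22.

22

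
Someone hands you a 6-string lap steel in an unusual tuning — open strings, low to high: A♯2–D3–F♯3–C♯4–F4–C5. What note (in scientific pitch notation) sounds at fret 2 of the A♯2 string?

C3

Each fret is one semitone, so A♯2 + 2 = C3.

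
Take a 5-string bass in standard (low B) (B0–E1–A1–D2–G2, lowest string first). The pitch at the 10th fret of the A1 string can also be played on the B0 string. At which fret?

20

Fret 10 on A1 is MIDI 33 + 10 = 43 (G2). On the B0 string (open MIDI 23), that pitch is 43 − 23 = fret 20.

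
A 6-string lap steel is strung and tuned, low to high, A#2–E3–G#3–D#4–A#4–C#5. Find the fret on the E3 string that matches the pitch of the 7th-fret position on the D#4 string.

Fret 7 on D#4 is MIDI 63 + 7 = 70 (A#4). On the E3 string (open MIDI 52), that pitch is 70 − 52 = fret 18.

18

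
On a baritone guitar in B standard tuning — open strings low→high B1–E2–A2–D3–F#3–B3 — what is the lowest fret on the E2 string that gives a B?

7

From E2, count semitones up the chromatic scale until reaching B: E–F–F#–G–G#–A–A#–B — 7 steps.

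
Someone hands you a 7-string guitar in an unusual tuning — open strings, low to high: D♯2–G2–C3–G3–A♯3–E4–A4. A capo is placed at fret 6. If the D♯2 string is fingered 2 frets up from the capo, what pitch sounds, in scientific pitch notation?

The capo raises the open D♯2 by 6 semitones to A2; fretting 2 more gives D♯2 + 6 + 2 = D♯2 + 8 semitones = B2.

B2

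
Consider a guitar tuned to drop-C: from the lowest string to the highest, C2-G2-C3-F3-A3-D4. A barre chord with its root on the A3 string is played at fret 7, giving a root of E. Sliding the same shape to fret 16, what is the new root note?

Moving from fret 7 to fret 16 shifts the root by 9 semitones.
E up 9 semitones is C♯.

C♯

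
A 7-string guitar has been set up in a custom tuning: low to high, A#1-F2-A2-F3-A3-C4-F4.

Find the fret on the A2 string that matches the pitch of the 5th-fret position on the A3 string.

A3 at fret 5 is A3 + 5 semitones = D4.
The open A2 string is 12 semitones below the open A3, so the same pitch on the A2 string lies at fret 5 + 12 = 17.

17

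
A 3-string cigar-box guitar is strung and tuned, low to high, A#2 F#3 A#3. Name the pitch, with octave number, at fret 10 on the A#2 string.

A#2 is MIDI 46. Adding 10 gives 56, which is G#3.

G#3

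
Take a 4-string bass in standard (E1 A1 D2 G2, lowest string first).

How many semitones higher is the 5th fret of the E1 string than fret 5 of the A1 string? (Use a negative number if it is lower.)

-5 semitones

E1 at fret 5 → A1 (MIDI 33); A1 at fret 5 → D2 (MIDI 38).
33 − 38 = -5, so the two pitches are 5 semitones apart.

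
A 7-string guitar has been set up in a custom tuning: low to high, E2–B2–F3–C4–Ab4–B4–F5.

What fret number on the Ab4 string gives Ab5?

12

Ab5 is 12 semitones above the open Ab4 (Ab–A–Bb–B–…–Gb–G–Ab), so it sits at fret 12.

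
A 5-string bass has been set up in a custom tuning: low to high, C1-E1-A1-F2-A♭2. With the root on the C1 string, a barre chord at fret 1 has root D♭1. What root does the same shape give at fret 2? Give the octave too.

Moving from fret 1 to fret 2 shifts the root by 1 semitone.
D♭1 up 1 semitone is D1.

D1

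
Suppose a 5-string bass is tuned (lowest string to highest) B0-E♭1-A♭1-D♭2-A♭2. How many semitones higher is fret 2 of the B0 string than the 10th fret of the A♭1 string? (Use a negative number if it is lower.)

-17 semitones

B0 at fret 2 → D♭1 (MIDI 25); A♭1 at fret 10 → G♭2 (MIDI 42).
25 − 42 = -17, so the two pitches are 17 semitones apart.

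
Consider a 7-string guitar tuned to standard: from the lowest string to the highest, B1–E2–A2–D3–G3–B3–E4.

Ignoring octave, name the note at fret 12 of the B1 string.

The open B1 string plus 12 semitones: B–C–C#–D–…–A–A#–B.

B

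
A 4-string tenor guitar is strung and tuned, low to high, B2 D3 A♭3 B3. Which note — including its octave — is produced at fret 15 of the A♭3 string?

B4

Each fret is one semitone, so A♭3 + 15 = B4.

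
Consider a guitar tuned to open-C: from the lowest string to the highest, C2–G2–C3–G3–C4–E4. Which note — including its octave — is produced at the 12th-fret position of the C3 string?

The open C3 string plus 12 semitones: C–C#–D–D#–…–A#–B–C.
The walk passes from B into C once, so the octave number goes from 3 to 4.

C4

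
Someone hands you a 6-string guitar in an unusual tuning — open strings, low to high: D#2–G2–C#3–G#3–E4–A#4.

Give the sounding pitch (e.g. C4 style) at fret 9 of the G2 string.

E3

Each fret is one semitone, so G2 + 9 = E3.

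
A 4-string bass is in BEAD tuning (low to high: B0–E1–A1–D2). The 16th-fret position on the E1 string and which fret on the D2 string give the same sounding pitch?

E1 at fret 16 is E1 + 16 semitones = G#2.
The open D2 string is 10 semitones above the open E1, so the same pitch on the D2 string lies at fret 16 − 10 = 6.

6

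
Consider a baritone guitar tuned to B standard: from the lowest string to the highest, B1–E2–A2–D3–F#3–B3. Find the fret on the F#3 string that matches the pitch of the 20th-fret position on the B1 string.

Fret 20 on B1 is MIDI 35 + 20 = 55 (G3). On the F#3 string (open MIDI 54), that pitch is 55 − 54 = fret 1.

1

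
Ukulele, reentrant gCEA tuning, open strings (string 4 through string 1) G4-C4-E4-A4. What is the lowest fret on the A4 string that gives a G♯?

11

From A4, count semitones up the chromatic scale until reaching G♯: A–A#–B–C–…–F#–G–G# — 11 steps.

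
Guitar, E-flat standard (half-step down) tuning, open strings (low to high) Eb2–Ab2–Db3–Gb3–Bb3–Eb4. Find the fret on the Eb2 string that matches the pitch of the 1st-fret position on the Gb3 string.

16

Fret 1 on Gb3 is MIDI 54 + 1 = 55 (G3). On the Eb2 string (open MIDI 39), that pitch is 55 − 39 = fret 16.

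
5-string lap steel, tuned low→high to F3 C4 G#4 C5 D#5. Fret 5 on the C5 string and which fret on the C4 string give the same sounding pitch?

Fret 5 on C5 is MIDI 72 + 5 = 77 (F5). On the C4 string (open MIDI 60), that pitch is 77 − 60 = fret 17.

17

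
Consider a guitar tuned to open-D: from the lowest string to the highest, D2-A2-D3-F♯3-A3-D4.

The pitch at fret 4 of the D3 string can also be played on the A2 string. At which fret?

9

D3 at fret 4 is D3 + 4 semitones = F♯3.
The open A2 string is 5 semitones below the open D3, so the same pitch on the A2 string lies at fret 4 + 5 = 9.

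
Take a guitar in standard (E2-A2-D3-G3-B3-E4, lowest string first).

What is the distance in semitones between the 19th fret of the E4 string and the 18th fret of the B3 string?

E4 at fret 19 → B5 (MIDI 83); B3 at fret 18 → F5 (MIDI 77).
83 − 77 = 6, so the two pitches are 6 semitones apart, with B5 the higher.

6 semitones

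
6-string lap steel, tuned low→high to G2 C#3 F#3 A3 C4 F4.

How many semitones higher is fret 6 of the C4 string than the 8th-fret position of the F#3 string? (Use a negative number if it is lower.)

C4 at fret 6 → F#4 (MIDI 66); F#3 at fret 8 → D4 (MIDI 62).
66 − 62 = 4, so the two pitches are 4 semitones apart.

4 semitones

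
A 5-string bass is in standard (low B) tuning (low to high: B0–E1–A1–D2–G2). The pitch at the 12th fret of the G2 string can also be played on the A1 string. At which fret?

G2 at fret 12 is G2 + 12 semitones = G3.
The open A1 string is 10 semitones below the open G2, so the same pitch on the A1 string lies at fret 12 + 10 = 22.

22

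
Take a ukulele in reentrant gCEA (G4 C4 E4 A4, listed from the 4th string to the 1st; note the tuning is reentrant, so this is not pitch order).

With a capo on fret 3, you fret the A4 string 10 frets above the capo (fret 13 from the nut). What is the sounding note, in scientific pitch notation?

The capo raises the open A4 by 3 semitones to C5; fretting 10 more gives A4 + 3 + 10 = A4 + 13 semitones = A#5.
(Also written Bb.)

A#5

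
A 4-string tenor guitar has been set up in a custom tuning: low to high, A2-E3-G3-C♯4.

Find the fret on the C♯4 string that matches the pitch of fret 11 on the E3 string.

2

Fret 11 on E3 is MIDI 52 + 11 = 63 (D♯4). On the C♯4 string (open MIDI 61), that pitch is 63 − 61 = fret 2.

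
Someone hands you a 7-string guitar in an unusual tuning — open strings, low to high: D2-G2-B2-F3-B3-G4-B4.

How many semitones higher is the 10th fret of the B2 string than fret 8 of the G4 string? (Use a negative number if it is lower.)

B2 at fret 10 → A3 (MIDI 57); G4 at fret 8 → E♭5 (MIDI 75).
57 − 75 = -18, so the two pitches are 18 semitones apart.

-18 semitones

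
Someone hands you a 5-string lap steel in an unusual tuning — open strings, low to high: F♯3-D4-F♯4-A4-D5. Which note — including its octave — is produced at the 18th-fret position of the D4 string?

D4 is MIDI 62. Adding 18 gives 80, which is G♯5.
(Equivalently spelled A♭5.)

G♯5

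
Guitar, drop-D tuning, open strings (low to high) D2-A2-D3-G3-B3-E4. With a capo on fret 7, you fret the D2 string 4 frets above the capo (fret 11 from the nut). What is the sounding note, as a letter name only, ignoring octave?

C#

The capo raises the open D2 by 7 semitones to A2; fretting 4 more gives D2 + 7 + 4 = D2 + 11 semitones, landing on C#.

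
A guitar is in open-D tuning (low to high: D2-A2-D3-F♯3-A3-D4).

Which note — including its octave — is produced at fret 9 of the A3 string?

A3 is MIDI 57. Adding 9 gives 66, which is F♯4.

F♯4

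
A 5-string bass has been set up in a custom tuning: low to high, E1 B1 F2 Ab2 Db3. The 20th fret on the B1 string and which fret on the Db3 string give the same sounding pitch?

6

B1 at fret 20 is B1 + 20 semitones = G3.
The open Db3 string is 14 semitones above the open B1, so the same pitch on the Db3 string lies at fret 20 − 14 = 6.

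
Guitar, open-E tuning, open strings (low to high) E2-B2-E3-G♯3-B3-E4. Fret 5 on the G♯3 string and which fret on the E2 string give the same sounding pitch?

21

G♯3 at fret 5 is G♯3 + 5 semitones = C♯4.
The open E2 string is 16 semitones below the open G♯3, so the same pitch on the E2 string lies at fret 5 + 16 = 21.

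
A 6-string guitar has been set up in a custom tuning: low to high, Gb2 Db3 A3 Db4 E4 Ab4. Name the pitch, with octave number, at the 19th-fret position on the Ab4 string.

The open Ab4 string plus 19 semitones: Ab–A–Bb–B–…–Db–D–Eb.
The walk passes from B into C 2 times, so the octave number goes from 4 to 6.
(Equivalently spelled D#6.)

Eb6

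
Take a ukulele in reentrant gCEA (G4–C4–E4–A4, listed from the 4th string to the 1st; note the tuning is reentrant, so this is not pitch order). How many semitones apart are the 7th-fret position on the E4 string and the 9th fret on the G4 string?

E4 at fret 7 → B4 (MIDI 71); G4 at fret 9 → E5 (MIDI 76).
71 − 76 = -5, so the two pitches are 5 semitones apart, with E5 the higher.

5 semitones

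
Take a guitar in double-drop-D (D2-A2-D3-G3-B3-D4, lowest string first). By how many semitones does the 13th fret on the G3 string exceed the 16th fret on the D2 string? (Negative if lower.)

G3 at fret 13 → G#4 (MIDI 68); D2 at fret 16 → F#3 (MIDI 54).
68 − 54 = 14, so the two pitches are 14 semitones apart.

14 semitones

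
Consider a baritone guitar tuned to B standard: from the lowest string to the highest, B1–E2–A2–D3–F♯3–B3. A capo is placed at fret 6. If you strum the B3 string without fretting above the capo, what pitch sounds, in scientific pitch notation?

F4

The capo raises the open B3 by 6 semitones to F4; fretting 0 more gives B3 + 6 + 0 = B3 + 6 semitones = F4.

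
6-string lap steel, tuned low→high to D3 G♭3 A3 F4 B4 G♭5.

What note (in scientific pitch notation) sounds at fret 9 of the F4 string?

D5

Each fret is one semitone, so F4 + 9 = D5.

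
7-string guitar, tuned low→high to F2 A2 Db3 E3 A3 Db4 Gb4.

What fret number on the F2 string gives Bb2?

5

Bb2 is 5 semitones above the open F2 (F–Gb–G–Ab–A–Bb), so it sits at fret 5.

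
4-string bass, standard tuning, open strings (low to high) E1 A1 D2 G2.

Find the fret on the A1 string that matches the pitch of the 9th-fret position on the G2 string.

G2 at fret 9 is G2 + 9 semitones = E3.
The open A1 string is 10 semitones below the open G2, so the same pitch on the A1 string lies at fret 9 + 10 = 19.

19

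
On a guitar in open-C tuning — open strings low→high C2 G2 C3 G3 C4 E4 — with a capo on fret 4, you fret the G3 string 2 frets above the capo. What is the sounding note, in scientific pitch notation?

C#4

The capo raises the open G3 by 4 semitones to B3; fretting 2 more gives G3 + 4 + 2 = G3 + 6 semitones = C#4.
(Also written Db.)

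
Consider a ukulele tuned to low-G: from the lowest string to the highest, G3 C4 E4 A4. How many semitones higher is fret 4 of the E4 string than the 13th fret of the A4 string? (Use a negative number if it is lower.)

E4 at fret 4 → G#4 (MIDI 68); A4 at fret 13 → A#5 (MIDI 82).
68 − 82 = -14, so the two pitches are 14 semitones apart.

-14 semitones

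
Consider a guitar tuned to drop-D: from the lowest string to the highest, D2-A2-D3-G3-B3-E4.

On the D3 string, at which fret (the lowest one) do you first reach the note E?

From D3, count semitones up the chromatic scale until reaching E: D–D#–E — 2 steps.

2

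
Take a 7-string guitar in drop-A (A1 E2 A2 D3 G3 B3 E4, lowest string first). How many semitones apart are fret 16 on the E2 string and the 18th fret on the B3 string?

E2 at fret 16 → G#3 (MIDI 56); B3 at fret 18 → F5 (MIDI 77).
56 − 77 = -21, so the two pitches are 21 semitones apart, with F5 the higher.

21 semitones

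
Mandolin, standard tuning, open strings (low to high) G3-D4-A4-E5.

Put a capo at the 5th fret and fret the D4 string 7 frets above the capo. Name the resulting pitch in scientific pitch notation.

The capo raises the open D4 by 5 semitones to G4; fretting 7 more gives D4 + 5 + 7 = D4 + 12 semitones = D5.

D5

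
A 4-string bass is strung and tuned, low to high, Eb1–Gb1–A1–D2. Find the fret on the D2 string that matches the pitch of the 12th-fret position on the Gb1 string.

4

Fret 12 on Gb1 is MIDI 30 + 12 = 42 (Gb2). On the D2 string (open MIDI 38), that pitch is 42 − 38 = fret 4.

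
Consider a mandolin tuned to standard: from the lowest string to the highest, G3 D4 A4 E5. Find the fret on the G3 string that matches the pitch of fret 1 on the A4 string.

A4 at fret 1 is A4 + 1 semitone = A♯4.
The open G3 string is 14 semitones below the open A4, so the same pitch on the G3 string lies at fret 1 + 14 = 15.

15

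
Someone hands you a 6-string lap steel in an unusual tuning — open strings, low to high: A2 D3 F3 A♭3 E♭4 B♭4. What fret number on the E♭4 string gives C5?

9

C5 is 9 semitones above the open E♭4 (Eb–E–F–Gb–G–Ab–A–Bb–B–C), so it sits at fret 9.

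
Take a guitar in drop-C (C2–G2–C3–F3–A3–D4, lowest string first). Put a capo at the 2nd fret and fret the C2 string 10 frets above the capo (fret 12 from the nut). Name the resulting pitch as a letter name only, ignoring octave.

C

The capo raises the open C2 by 2 semitones to D2; fretting 10 more gives C2 + 2 + 10 = C2 + 12 semitones, landing on C.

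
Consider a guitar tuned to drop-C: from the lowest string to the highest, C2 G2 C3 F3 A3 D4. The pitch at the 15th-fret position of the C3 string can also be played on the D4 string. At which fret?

C3 at fret 15 is C3 + 15 semitones = D#4.
The open D4 string is 14 semitones above the open C3, so the same pitch on the D4 string lies at fret 15 − 14 = 1.

1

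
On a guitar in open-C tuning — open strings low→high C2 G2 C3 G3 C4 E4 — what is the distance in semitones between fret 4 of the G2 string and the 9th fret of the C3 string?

G2 at fret 4 → B2 (MIDI 47); C3 at fret 9 → A3 (MIDI 57).
47 − 57 = -10, so the two pitches are 10 semitones apart, with A3 the higher.

10 semitones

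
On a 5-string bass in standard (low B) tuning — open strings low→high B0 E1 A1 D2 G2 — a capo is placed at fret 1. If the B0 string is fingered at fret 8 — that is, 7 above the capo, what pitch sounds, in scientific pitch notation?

G1

The capo raises the open B0 by 1 semitone to C1; fretting 7 more gives B0 + 1 + 7 = B0 + 8 semitones = G1.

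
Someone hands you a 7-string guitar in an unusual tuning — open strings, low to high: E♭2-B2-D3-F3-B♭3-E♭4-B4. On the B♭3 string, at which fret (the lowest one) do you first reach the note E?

From B♭3, count semitones up the chromatic scale until reaching E: Bb–B–C–Db–D–Eb–E — 6 steps.

6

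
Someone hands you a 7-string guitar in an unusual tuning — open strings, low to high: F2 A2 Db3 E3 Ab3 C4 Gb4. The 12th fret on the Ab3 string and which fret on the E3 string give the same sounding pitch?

16

Fret 12 on Ab3 is MIDI 56 + 12 = 68 (Ab4). On the E3 string (open MIDI 52), that pitch is 68 − 52 = fret 16.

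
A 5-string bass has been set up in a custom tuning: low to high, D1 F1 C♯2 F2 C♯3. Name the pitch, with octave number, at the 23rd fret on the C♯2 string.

C♯2 is MIDI 37. Adding 23 gives 60, which is C4.

C4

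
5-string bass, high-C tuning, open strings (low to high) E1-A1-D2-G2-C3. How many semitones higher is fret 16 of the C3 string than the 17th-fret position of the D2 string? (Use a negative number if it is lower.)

9 semitones

C3 at fret 16 → E4 (MIDI 64); D2 at fret 17 → G3 (MIDI 55).
64 − 55 = 9, so the two pitches are 9 semitones apart.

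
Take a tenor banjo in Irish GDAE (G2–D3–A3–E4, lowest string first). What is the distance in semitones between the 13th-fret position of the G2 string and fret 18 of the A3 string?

G2 at fret 13 → G#3 (MIDI 56); A3 at fret 18 → D#5 (MIDI 75).
56 − 75 = -19, so the two pitches are 19 semitones apart, with D#5 the higher.

19 semitones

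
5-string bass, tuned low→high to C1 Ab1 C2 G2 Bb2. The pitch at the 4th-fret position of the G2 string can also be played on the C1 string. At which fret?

23

Fret 4 on G2 is MIDI 43 + 4 = 47 (B2). On the C1 string (open MIDI 24), that pitch is 47 − 24 = fret 23.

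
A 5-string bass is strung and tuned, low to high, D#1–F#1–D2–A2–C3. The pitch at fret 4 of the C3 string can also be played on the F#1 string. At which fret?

22

Fret 4 on C3 is MIDI 48 + 4 = 52 (E3). On the F#1 string (open MIDI 30), that pitch is 52 − 30 = fret 22.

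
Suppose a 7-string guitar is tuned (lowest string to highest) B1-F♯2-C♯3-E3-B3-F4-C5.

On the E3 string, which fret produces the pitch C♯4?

9

C♯4 is 9 semitones above the open E3 (E–F–F#–G–G#–A–A#–B–C–C#), so it sits at fret 9.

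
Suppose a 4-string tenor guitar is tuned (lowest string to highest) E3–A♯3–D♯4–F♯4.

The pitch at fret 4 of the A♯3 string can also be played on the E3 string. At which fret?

A♯3 at fret 4 is A♯3 + 4 semitones = D4.
The open E3 string is 6 semitones below the open A♯3, so the same pitch on the E3 string lies at fret 4 + 6 = 10.

10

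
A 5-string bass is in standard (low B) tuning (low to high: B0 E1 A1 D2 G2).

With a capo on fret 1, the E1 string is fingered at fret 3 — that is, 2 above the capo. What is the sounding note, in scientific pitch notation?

G1

The capo raises the open E1 by 1 semitone to F1; fretting 2 more gives E1 + 1 + 2 = E1 + 3 semitones = G1.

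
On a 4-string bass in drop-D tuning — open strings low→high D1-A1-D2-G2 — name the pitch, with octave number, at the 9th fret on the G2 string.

Each fret is one semitone, so G2 + 9 = E3.

E3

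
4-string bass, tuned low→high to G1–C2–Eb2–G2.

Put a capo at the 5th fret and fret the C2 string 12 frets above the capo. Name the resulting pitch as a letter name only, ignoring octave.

F

The capo raises the open C2 by 5 semitones to F2; fretting 12 more gives C2 + 5 + 12 = C2 + 17 semitones, landing on F.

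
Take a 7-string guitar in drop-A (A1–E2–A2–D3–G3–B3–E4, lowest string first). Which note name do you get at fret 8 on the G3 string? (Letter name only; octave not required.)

D#

Each fret is one semitone, so G3 + 8 = D#.
(Equivalently spelled Eb.)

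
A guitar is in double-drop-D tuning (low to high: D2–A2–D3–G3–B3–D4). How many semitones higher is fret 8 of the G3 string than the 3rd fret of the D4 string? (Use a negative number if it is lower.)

G3 at fret 8 → D#4 (MIDI 63); D4 at fret 3 → F4 (MIDI 65).
63 − 65 = -2, so the two pitches are 2 semitones apart.

-2 semitones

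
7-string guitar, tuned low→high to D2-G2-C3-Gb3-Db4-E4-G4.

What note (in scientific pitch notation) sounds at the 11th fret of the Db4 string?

C5

Db4 is MIDI 61. Adding 11 gives 72, which is C5.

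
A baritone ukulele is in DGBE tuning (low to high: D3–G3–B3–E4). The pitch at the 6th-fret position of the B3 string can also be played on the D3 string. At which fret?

15

B3 at fret 6 is B3 + 6 semitones = F4.
The open D3 string is 9 semitones below the open B3, so the same pitch on the D3 string lies at fret 6 + 9 = 15.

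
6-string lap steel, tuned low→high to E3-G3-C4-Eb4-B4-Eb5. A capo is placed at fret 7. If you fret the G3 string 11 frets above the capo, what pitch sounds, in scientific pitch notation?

The capo raises the open G3 by 7 semitones to D4; fretting 11 more gives G3 + 7 + 11 = G3 + 18 semitones = Db5.
(Also written C#.)

Db5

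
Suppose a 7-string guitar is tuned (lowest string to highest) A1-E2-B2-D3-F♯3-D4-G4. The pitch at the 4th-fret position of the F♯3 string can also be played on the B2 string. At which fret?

11

F♯3 at fret 4 is F♯3 + 4 semitones = A♯3.
The open B2 string is 7 semitones below the open F♯3, so the same pitch on the B2 string lies at fret 4 + 7 = 11.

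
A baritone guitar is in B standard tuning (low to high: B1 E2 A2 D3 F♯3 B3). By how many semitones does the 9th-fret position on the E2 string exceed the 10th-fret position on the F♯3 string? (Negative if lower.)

E2 at fret 9 → C♯3 (MIDI 49); F♯3 at fret 10 → E4 (MIDI 64).
49 − 64 = -15, so the two pitches are 15 semitones apart.

-15 semitones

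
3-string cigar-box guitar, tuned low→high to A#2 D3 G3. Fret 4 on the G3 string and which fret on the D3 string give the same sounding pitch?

G3 at fret 4 is G3 + 4 semitones = B3.
The open D3 string is 5 semitones below the open G3, so the same pitch on the D3 string lies at fret 4 + 5 = 9.

9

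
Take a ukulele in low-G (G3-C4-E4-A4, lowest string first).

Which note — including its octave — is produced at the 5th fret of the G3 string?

C4

G3 is MIDI 55. Adding 5 gives 60, which is C4.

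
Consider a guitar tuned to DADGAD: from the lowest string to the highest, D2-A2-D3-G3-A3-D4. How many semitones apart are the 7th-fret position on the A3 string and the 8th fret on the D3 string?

6 semitones

A3 at fret 7 → E4 (MIDI 64); D3 at fret 8 → A#3 (MIDI 58).
64 − 58 = 6, so the two pitches are 6 semitones apart, with E4 the higher.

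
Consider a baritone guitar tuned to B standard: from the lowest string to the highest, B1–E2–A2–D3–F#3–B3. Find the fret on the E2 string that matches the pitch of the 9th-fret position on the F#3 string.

F#3 at fret 9 is F#3 + 9 semitones = D#4.
The open E2 string is 14 semitones below the open F#3, so the same pitch on the E2 string lies at fret 9 + 14 = 23.

23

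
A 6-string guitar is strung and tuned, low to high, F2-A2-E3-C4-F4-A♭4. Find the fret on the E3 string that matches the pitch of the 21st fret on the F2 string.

10

Fret 21 on F2 is MIDI 41 + 21 = 62 (D4). On the E3 string (open MIDI 52), that pitch is 62 − 52 = fret 10.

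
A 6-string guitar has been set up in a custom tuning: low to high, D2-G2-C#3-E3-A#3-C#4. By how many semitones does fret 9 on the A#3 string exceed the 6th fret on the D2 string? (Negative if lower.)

23 semitones

A#3 at fret 9 → G4 (MIDI 67); D2 at fret 6 → G#2 (MIDI 44).
67 − 44 = 23, so the two pitches are 23 semitones apart.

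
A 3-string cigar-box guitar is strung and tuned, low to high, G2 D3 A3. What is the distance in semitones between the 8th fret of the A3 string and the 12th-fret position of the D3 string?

A3 at fret 8 → F4 (MIDI 65); D3 at fret 12 → D4 (MIDI 62).
65 − 62 = 3, so the two pitches are 3 semitones apart, with F4 the higher.

3 semitones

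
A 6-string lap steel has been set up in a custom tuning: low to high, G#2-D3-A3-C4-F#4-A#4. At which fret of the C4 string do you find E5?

E5 is 16 semitones above the open C4 (C–C#–D–D#–…–D–D#–E), so it sits at fret 16.

16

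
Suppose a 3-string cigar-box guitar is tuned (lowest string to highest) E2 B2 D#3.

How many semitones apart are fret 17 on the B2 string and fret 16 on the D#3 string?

B2 at fret 17 → E4 (MIDI 64); D#3 at fret 16 → G4 (MIDI 67).
64 − 67 = -3, so the two pitches are 3 semitones apart, with G4 the higher.

3 semitones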